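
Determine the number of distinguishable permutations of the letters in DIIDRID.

140

The 7 letters of DIIDRID have repeats: D appearing 3 times and I appearing 3 times.
So there are 7! / (3!·3!) = 140 distinguishable arrangements.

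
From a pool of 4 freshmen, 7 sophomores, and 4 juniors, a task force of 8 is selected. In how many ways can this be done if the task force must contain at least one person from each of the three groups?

With no constraint there are C(15,8) = 6435 possible selections.
Subtract selections that omit an entire group: no freshmen → C(11,8) = 165; no sophomores → C(8,8) = 1; no juniors → C(11,8) = 165.
Add back selections omitting two groups (i.e. drawn from a single group): C(4,8) + C(7,8) + C(4,8) = 0.
By inclusion–exclusion: 6435 − 331 + 0 = 6104.

6104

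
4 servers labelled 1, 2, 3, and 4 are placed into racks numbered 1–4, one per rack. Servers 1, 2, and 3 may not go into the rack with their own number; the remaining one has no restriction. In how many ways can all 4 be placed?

11

Let Aᵢ (for i ∈ {1, 2, 3}) be the placements that put server i in its forbidden rack. Any j of these fix j positions, leaving (4−j)! ways to fill the rest, and there are C(3,j) ways to pick which j.
By inclusion–exclusion, the number of valid placements is Σ_{j=0}^{3} (−1)^j C(3,j)·(4−j)!.
Computing: 24 − 18 + 6 − 1 = 11.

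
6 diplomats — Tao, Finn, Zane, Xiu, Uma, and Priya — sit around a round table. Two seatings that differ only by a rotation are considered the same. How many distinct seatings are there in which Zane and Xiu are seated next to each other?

Glue Zane and Xiu into a block (2 internal orders). Seating 5 units around a circle gives (4)! arrangements.
So 2 × (4)! = 2 × 24 = 48.

48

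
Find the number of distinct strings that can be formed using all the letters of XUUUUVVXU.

756

The 9 letters of XUUUUVVXU have repeats: U appearing 5 times, V appearing twice, and X appearing twice.
Dividing 9! = 362880 by 5!·2!·2! = 480 for the repeated letters gives 756.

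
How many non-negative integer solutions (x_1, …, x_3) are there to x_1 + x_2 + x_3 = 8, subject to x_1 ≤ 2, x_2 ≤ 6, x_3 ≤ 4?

Without the upper bounds there are C(10,2) = 45 ways to split 8 among 3 variables.
Subtract solutions that violate a single cap (substitute x_i' = x_i − (cap_i+1)): x_1 ≥ 3 gives C(7,2) = 21; x_2 ≥ 7 gives C(3,2) = 3; x_3 ≥ 5 gives C(5,2) = 10. Together 34.
Add back pairs where two caps are both exceeded: 0 + 1 + 0 = 1.
By inclusion–exclusion the count is 45 − 34 + 1 = 12.

12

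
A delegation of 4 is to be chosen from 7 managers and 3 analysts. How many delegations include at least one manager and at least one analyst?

Unrestricted: C(10,4) = 210 ways to pick any 4 of the 10.
Selections missing a whole group: no managers → C(3,4) = 0; no analysts → C(7,4) = 35.
Both groups omitted at once is impossible, so 210 − 35 = 175.

175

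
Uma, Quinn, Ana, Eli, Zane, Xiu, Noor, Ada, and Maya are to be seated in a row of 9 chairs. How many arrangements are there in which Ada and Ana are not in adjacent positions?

282240

There are 9! = 362880 arrangements in all. If Ada and Ana are adjacent, merging them into one block gives 2·(8)! = 80640 arrangements.
So 362880 − 80640 = 282240 arrangements keep them apart.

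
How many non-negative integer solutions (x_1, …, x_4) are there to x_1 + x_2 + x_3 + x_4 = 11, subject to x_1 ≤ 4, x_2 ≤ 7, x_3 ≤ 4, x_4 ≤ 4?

By stars and bars, unrestricted non-negative solutions to x_1+…+x_4 = 11 number C(11+3,3) = 364.
Subtract solutions that violate a single cap (substitute x_i' = x_i − (cap_i+1)): x_1 ≥ 5 gives C(9,3) = 84; x_2 ≥ 8 gives C(6,3) = 20; x_3 ≥ 5 gives C(9,3) = 84; x_4 ≥ 5 gives C(9,3) = 84. Together 272.
Add back pairs where two caps are both exceeded: 0 + 4 + 4 + 0 + 0 + 4 = 12.
By inclusion–exclusion the count is 364 − 272 + 12 = 104.

104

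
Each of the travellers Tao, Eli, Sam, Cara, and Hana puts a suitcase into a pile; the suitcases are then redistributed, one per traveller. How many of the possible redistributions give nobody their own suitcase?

This is the derangement count D_5: permutations of 5 items with no fixed point.
By inclusion–exclusion this is Σ_{j=0}^{5} (−1)^j C(5,j)·(5−j)!.
Computing: 120 − 120 + 60 − 20 + 5 − 1 = 44.

44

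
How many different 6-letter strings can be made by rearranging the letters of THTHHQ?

THTHHQ has 6 letters with H appearing 3 times and T appearing twice.
The number of distinct arrangements is 6!/(3!·2!) = 720/12 = 60.

60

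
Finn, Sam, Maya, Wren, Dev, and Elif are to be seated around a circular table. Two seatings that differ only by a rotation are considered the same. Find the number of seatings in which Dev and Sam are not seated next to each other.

72

Without the restriction there are (5)! = 120 seatings.
Those with Dev next to Sam: fuse the pair into one unit and seat 5 units around a circle — 2·(4)! = 48.
Subtracting, 120 − 48 = 72.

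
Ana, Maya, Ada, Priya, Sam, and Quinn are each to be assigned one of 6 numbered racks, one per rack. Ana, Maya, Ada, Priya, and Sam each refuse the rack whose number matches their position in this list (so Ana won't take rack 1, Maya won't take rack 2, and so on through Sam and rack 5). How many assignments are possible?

309

Let Aᵢ (for 1 ≤ i ≤ 5) be the placements that put person i in their forbidden rack. Any j of these fix j positions, leaving (6−j)! ways to fill the rest, and there are C(5,j) ways to pick which j.
By inclusion–exclusion, the number of valid placements is Σ_{j=0}^{5} (−1)^j C(5,j)·(6−j)!.
Computing: 720 − 600 + 240 − 60 + 10 − 1 = 309.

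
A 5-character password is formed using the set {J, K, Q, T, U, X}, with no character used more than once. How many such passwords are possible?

With no repetition, fill the 5 characters in order: 6 choices, then 5, down to 2.
That product is 6 × 5 × 4 × 3 × 2 = 720.

720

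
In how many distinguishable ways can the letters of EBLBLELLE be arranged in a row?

EBLBLELLE has 9 letters with B appearing twice, E appearing 3 times, and L appearing 4 times.
So there are 9! / (4!·3!·2!) = 1260 distinguishable arrangements.

1260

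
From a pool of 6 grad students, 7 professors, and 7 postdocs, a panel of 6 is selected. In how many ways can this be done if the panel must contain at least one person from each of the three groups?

Unrestricted: C(20,6) = 38760 ways to pick any 6 of the 20.
Selections missing a whole group: no grad students → C(14,6) = 3003; no professors → C(13,6) = 1716; no postdocs → C(13,6) = 1716.
Add back selections omitting two groups (i.e. drawn from a single group): C(6,6) + C(7,6) + C(7,6) = 15.
By inclusion–exclusion: 38760 − 6435 + 15 = 32340.

32340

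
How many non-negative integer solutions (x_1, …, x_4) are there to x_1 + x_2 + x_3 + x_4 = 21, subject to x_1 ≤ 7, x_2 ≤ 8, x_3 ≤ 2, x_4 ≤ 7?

19

Ignoring the caps, the number of non-negative solutions to x_1+…+x_4 = 21 is C(24,3) = 2024.
Subtract solutions that violate a single cap (substitute x_i' = x_i − (cap_i+1)): x_1 ≥ 8 gives C(16,3) = 560; x_2 ≥ 9 gives C(15,3) = 455; x_3 ≥ 3 gives C(21,3) = 1330; x_4 ≥ 8 gives C(16,3) = 560. Together 2905.
Add back pairs where two caps are both exceeded: 35 + 286 + 56 + 220 + 35 + 286 = 918.
Subtract triples: 4 + 0 + 10 + 4 = 18.
By inclusion–exclusion the count is 2024 − 2905 + 918 − 18 = 19.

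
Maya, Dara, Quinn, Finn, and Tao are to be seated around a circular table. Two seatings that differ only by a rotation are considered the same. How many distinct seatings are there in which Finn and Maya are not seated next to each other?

12

All circular seatings of 5 people number (4)! = 24.
Seatings with Finn beside Maya: treat them as a block with 2 internal orders, giving 2 × (3)! = 12.
Subtracting, 24 − 12 = 12.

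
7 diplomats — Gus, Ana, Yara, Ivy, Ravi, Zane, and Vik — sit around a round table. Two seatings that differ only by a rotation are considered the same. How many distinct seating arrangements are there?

720

Fix one person's seat to break rotational symmetry; the remaining 6 people can be arranged in (6)! = 720 ways.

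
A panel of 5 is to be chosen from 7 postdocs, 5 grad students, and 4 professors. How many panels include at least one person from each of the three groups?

Total 5-person selections from all 16: C(16,5) = 4368.
Subtract selections that omit an entire group: no postdocs → C(9,5) = 126; no grad students → C(11,5) = 462; no professors → C(12,5) = 792.
Add back selections omitting two groups (i.e. drawn from a single group): C(7,5) + C(5,5) + C(4,5) = 22.
By inclusion–exclusion: 4368 − 1380 + 22 = 3010.

3010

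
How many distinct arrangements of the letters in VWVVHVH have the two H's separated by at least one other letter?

There are 7!/(4!·2!) = 105 arrangements of VWVVHVH in total.
Arrangements with the H's together: treat HH as one letter, giving (6)!/(4!) = 30.
Subtracting, 105 − 30 = 75 arrangements keep the H's apart.

75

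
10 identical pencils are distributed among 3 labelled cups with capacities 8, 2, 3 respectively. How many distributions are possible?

Without the upper bounds there are C(12,2) = 66 ways to split 10 among 3 cups.
Subtract solutions that violate a single cap (substitute x_i' = x_i − (cap_i+1)): x_1 ≥ 9 gives C(3,2) = 3; x_2 ≥ 3 gives C(9,2) = 36; x_3 ≥ 4 gives C(8,2) = 28. Together 67.
Add back pairs where two caps are both exceeded: 0 + 0 + 10 = 10.
By inclusion–exclusion the count is 66 − 67 + 10 = 9.

9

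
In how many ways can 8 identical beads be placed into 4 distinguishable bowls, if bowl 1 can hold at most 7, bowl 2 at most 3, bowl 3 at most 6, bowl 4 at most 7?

124

Ignoring the caps, the number of non-negative solutions to x_1+…+x_4 = 8 is C(11,3) = 165.
Subtract solutions that violate a single cap (substitute x_i' = x_i − (cap_i+1)): x_1 ≥ 8 gives C(3,3) = 1; x_2 ≥ 4 gives C(7,3) = 35; x_3 ≥ 7 gives C(4,3) = 4; x_4 ≥ 8 gives C(3,3) = 1. Together 41.
No two caps can be exceeded simultaneously, so the pair terms are all 0.
By inclusion–exclusion the count is 165 − 41 + 0 = 124.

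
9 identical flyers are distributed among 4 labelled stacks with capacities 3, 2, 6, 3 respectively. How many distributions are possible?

By stars and bars, unrestricted non-negative solutions to x_1+…+x_4 = 9 number C(9+3,3) = 220.
Subtract solutions that violate a single cap (substitute x_i' = x_i − (cap_i+1)): x_1 ≥ 4 gives C(8,3) = 56; x_2 ≥ 3 gives C(9,3) = 84; x_3 ≥ 7 gives C(5,3) = 10; x_4 ≥ 4 gives C(8,3) = 56. Together 206.
Add back pairs where two caps are both exceeded: 10 + 0 + 4 + 0 + 10 + 0 = 24.
By inclusion–exclusion the count is 220 − 206 + 24 = 38.

38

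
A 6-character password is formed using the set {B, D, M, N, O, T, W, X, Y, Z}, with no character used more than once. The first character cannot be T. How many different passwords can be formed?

136080

The first character has 10−1 = 9 choices (anything except T).
The remaining 5 characters are filled from the other 9 symbols without repetition: 9 × 8 × 7 × 6 × 5 = 15120.
Total: 9 × 15120 = 136080.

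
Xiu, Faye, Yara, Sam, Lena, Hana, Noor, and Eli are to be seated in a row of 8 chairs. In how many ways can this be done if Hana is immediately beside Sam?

10080

Glue Hana and Sam into one block (2 internal orders), leaving 7 units to arrange in a row.
So the count is 2·(7)! = 10080.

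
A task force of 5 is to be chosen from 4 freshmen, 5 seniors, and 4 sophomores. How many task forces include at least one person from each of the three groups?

980

Unrestricted: C(13,5) = 1287 ways to pick any 5 of the 13.
Subtract selections that omit an entire group: no freshmen → C(9,5) = 126; no seniors → C(8,5) = 56; no sophomores → C(9,5) = 126.
Add back selections omitting two groups (i.e. drawn from a single group): C(4,5) + C(5,5) + C(4,5) = 1.
By inclusion–exclusion: 1287 − 308 + 1 = 980.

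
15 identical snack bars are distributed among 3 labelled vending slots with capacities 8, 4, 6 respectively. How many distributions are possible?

10

By stars and bars, unrestricted non-negative solutions to x_1+…+x_3 = 15 number C(15+2,2) = 136.
Subtract solutions that violate a single cap (substitute x_i' = x_i − (cap_i+1)): x_1 ≥ 9 gives C(8,2) = 28; x_2 ≥ 5 gives C(12,2) = 66; x_3 ≥ 7 gives C(10,2) = 45. Together 139.
Add back pairs where two caps are both exceeded: 3 + 0 + 10 = 13.
By inclusion–exclusion the count is 136 − 139 + 13 = 10.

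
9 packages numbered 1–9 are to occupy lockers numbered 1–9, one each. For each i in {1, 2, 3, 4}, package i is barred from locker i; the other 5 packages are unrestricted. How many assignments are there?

229080

Let Aᵢ (for 1 ≤ i ≤ 4) be the placements that put package i in its forbidden locker. Any j of these fix j positions, leaving (9−j)! ways to fill the rest, and there are C(4,j) ways to pick which j.
By inclusion–exclusion, the number of valid placements is Σ_{j=0}^{4} (−1)^j C(4,j)·(9−j)!.
Computing: 362880 − 161280 + 30240 − 2880 + 120 = 229080.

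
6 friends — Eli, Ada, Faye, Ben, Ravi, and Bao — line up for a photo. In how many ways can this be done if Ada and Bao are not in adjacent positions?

Of the 6! = 720 arrangements, those with Ada and Bao adjacent number 2 × 5! = 240 (treat the pair as a block with 2 internal orders).
So 720 − 240 = 480 arrangements keep them apart.

480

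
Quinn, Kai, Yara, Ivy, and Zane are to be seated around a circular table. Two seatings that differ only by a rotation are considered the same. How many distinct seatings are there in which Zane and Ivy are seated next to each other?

Treat {Zane, Ivy} as one unit (2 internal orders) and seat the resulting 4 units around the table: (3)! circular arrangements.
So 2 × (3)! = 2 × 6 = 12.

12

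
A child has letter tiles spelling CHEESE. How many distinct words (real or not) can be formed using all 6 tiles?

120

The 6 letters of CHEESE have repeats: E appearing 3 times.
Dividing 6! = 720 by 3! = 6 for the repeated letters gives 120.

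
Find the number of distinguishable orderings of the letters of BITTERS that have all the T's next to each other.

Treat the 2 copies of T as a single block. The multiset to arrange is then {TT, B, E, I, R, S}, 6 items in all.
All 6 items are distinct, so there are (6)! = 720 arrangements.

720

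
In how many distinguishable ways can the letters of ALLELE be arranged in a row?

60

Letter multiplicities in ALLELE: A×1, E×2, L×3.
Dividing 6! = 720 by 3!·2! = 12 for the repeated letters gives 60.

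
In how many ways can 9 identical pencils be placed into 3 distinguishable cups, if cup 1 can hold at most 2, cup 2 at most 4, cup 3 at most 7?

12

Without the upper bounds there are C(11,2) = 55 ways to split 9 among 3 cups.
Subtract solutions that violate a single cap (substitute x_i' = x_i − (cap_i+1)): x_1 ≥ 3 gives C(8,2) = 28; x_2 ≥ 5 gives C(6,2) = 15; x_3 ≥ 8 gives C(3,2) = 3. Together 46.
Add back pairs where two caps are both exceeded: 3 + 0 + 0 = 3.
By inclusion–exclusion the count is 55 − 46 + 3 = 12.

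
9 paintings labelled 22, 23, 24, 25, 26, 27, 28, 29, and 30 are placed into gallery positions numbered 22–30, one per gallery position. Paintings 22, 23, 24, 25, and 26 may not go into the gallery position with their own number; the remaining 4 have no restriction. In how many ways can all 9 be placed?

Let Aᵢ (for 22 ≤ i ≤ 26) be the placements that put painting i in its forbidden gallery position. Any j of these fix j positions, leaving (9−j)! ways to fill the rest, and there are C(5,j) ways to pick which j.
By inclusion–exclusion, the number of valid placements is Σ_{j=0}^{5} (−1)^j C(5,j)·(9−j)!.
Computing: 362880 − 201600 + 50400 − 7200 + 600 − 24 = 205056.

205056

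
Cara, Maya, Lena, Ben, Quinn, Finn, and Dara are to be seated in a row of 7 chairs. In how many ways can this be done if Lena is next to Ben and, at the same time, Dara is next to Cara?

480

Treat {Lena,Ben} as one block (2 orders) and {Dara,Cara} as another (2 orders).
That leaves 5 units to arrange: 2 × 2 × 5! = 4 × 120 = 480.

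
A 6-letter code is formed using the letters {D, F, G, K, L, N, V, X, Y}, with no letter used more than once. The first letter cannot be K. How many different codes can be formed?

The first letter has 9−1 = 8 choices (anything except K).
The remaining 5 letters are filled from the other 8 symbols without repetition: 8 × 7 × 6 × 5 × 4 = 6720.
Total: 8 × 6720 = 53760.

53760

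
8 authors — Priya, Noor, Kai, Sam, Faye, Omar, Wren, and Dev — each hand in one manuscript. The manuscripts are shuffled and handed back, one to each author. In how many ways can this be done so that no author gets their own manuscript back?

14833

Count assignments avoiding every fixed point. For any j of the 8 authors fixed to their own manuscript, the other 8−j can be arranged in (8−j)! ways.
By inclusion–exclusion this is Σ_{j=0}^{8} (−1)^j C(8,j)·(8−j)!.
Computing: 40320 − 40320 + 20160 − 6720 + 1680 − 336 + 56 − 8 + 1 = 14833.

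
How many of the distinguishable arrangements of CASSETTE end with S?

1260

With the last slot taken by S, it remains to arrange the other 7 letters (CASETTE).
Those 7 letters have E appearing twice and T appearing twice, giving (7)!/(2!·2!) = 1260.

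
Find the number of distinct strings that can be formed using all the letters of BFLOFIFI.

3360

Letter multiplicities in BFLOFIFI: B×1, F×3, I×2, L×1, O×1.
The number of distinct arrangements is 8!/(3!·2!) = 40320/12 = 3360.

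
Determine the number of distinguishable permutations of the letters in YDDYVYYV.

YDDYVYYV has 8 letters with D appearing twice, V appearing twice, and Y appearing 4 times.
Dividing 8! = 40320 by 4!·2!·2! = 96 for the repeated letters gives 420.

420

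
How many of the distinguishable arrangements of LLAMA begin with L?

With the first slot taken by L, it remains to arrange the other 4 letters (LAMA).
Those 4 letters have A appearing twice, giving (4)!/(2!) = 12.

12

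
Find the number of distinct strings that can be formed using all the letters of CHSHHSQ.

420

CHSHHSQ has 7 letters with H appearing 3 times and S appearing twice.
So there are 7! / (3!·2!) = 420 distinguishable arrangements.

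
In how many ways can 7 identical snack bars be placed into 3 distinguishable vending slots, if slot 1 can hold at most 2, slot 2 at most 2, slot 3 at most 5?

Ignoring the caps, the number of non-negative solutions to x_1+…+x_3 = 7 is C(9,2) = 36.
Subtract solutions that violate a single cap (substitute x_i' = x_i − (cap_i+1)): x_1 ≥ 3 gives C(6,2) = 15; x_2 ≥ 3 gives C(6,2) = 15; x_3 ≥ 6 gives C(3,2) = 3. Together 33.
Add back pairs where two caps are both exceeded: 3 + 0 + 0 = 3.
By inclusion–exclusion the count is 36 − 33 + 3 = 6.

6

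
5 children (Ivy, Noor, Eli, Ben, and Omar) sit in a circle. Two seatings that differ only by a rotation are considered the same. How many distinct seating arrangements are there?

24

Fix one person's seat to break rotational symmetry; the remaining 4 people can be arranged in (4)! = 24 ways.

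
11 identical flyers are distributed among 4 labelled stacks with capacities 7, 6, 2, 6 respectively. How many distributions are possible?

118

Without the upper bounds there are C(14,3) = 364 ways to split 11 among 4 stacks.
Subtract solutions that violate a single cap (substitute x_i' = x_i − (cap_i+1)): x_1 ≥ 8 gives C(6,3) = 20; x_2 ≥ 7 gives C(7,3) = 35; x_3 ≥ 3 gives C(11,3) = 165; x_4 ≥ 7 gives C(7,3) = 35. Together 255.
Add back pairs where two caps are both exceeded: 0 + 1 + 0 + 4 + 0 + 4 = 9.
By inclusion–exclusion the count is 364 − 255 + 9 = 118.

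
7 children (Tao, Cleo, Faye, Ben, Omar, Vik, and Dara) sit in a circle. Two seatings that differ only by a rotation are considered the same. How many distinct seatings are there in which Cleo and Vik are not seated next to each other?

480

Without the restriction there are (6)! = 720 seatings.
Seatings with Cleo beside Vik: treat them as a block with 2 internal orders, giving 2 × (5)! = 240.
Subtracting, 720 − 240 = 480.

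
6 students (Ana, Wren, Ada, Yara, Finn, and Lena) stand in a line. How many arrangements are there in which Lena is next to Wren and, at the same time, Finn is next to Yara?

96

Treat {Lena,Wren} as one block (2 orders) and {Finn,Yara} as another (2 orders).
That leaves 4 units to arrange: 2 × 2 × 4! = 4 × 24 = 96.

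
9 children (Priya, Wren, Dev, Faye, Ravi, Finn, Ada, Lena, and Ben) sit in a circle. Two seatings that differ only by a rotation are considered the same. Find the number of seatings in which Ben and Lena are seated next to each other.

Glue Ben and Lena into a block (2 internal orders). Seating 8 units around a circle gives (7)! arrangements.
So 2 × (7)! = 2 × 5040 = 10080.

10080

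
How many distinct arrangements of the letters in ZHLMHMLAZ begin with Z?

Fix Z in the first position and arrange the remaining 8 letters.
Those 8 letters have H appearing twice, L appearing twice, and M appearing twice, giving (8)!/(2!·2!·2!) = 5040.

5040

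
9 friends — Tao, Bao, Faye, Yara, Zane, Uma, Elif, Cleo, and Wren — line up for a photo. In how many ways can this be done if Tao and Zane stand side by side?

Treat {Tao, Zane} as a single unit. There are 8 units to order, and the pair itself can be ordered 2 ways.
So the count is 2·(8)! = 80640.

80640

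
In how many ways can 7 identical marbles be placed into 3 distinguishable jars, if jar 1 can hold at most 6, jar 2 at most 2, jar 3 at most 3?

Ignoring the caps, the number of non-negative solutions to x_1+…+x_3 = 7 is C(9,2) = 36.
Subtract solutions that violate a single cap (substitute x_i' = x_i − (cap_i+1)): x_1 ≥ 7 gives C(2,2) = 1; x_2 ≥ 3 gives C(6,2) = 15; x_3 ≥ 4 gives C(5,2) = 10. Together 26.
Add back pairs where two caps are both exceeded: 0 + 0 + 1 = 1.
By inclusion–exclusion the count is 36 − 26 + 1 = 11.

11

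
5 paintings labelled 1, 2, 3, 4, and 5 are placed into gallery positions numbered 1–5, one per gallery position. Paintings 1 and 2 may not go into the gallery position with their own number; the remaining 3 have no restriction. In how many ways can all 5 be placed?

Let Aᵢ (for i ∈ {1, 2}) be the placements that put painting i in its forbidden gallery position. Any j of these fix j positions, leaving (5−j)! ways to fill the rest, and there are C(2,j) ways to pick which j.
By inclusion–exclusion, the number of valid placements is Σ_{j=0}^{2} (−1)^j C(2,j)·(5−j)!.
Computing: 120 − 48 + 6 = 78.

78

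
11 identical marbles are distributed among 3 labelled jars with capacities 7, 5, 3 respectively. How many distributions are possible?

Without the upper bounds there are C(13,2) = 78 ways to split 11 among 3 jars.
Subtract solutions that violate a single cap (substitute x_i' = x_i − (cap_i+1)): x_1 ≥ 8 gives C(5,2) = 10; x_2 ≥ 6 gives C(7,2) = 21; x_3 ≥ 4 gives C(9,2) = 36. Together 67.
Add back pairs where two caps are both exceeded: 0 + 0 + 3 = 3.
By inclusion–exclusion the count is 78 − 67 + 3 = 14.

14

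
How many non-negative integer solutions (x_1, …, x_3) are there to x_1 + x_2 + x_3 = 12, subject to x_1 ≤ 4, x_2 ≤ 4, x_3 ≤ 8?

Without the upper bounds there are C(14,2) = 91 ways to split 12 among 3 variables.
Subtract solutions that violate a single cap (substitute x_i' = x_i − (cap_i+1)): x_1 ≥ 5 gives C(9,2) = 36; x_2 ≥ 5 gives C(9,2) = 36; x_3 ≥ 9 gives C(5,2) = 10. Together 82.
Add back pairs where two caps are both exceeded: 6 + 0 + 0 = 6.
By inclusion–exclusion the count is 91 − 82 + 6 = 15.

15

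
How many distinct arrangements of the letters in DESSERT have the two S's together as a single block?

360

Treat the 2 copies of S as a single block. The multiset to arrange is then {SS, D, E, E, R, T}, 6 items in all.
That gives (6)!/(2!) = 360 arrangements.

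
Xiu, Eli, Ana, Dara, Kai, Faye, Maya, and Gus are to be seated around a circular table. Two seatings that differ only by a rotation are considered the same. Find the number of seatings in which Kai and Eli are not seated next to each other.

3600

All circular seatings of 8 people number (7)! = 5040.
Seatings with Kai beside Eli: treat them as a block with 2 internal orders, giving 2 × (6)! = 1440.
Subtracting, 5040 − 1440 = 3600.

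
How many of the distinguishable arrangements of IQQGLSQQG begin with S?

840

With the first slot taken by S, it remains to arrange the other 8 letters (IQQGLQQG).
Those 8 letters have G appearing twice and Q appearing 4 times, giving (8)!/(4!·2!) = 840.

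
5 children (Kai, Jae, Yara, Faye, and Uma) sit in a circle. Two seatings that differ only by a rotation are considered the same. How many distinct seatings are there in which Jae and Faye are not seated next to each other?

Without the restriction there are (4)! = 24 seatings.
Seatings with Jae beside Faye: treat them as a block with 2 internal orders, giving 2 × (3)! = 12.
Subtracting, 24 − 12 = 12.

12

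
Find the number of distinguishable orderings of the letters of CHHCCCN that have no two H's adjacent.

75

Total arrangements of CHHCCCN: 7!/(4!·2!) = 105.
If the two H's are adjacent, glue them into one block, leaving 6 items to arrange: (6)!/(4!) = 30 ways.
Subtracting, 105 − 30 = 75 arrangements keep the H's apart.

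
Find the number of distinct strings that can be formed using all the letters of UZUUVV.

60

UZUUVV has 6 letters with U appearing 3 times and V appearing twice.
So there are 6! / (3!·2!) = 60 distinguishable arrangements.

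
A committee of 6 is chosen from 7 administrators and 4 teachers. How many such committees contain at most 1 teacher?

Split by how many teachers are chosen (0 through 1).
Sum: C(4,0)·C(7,6) + C(4,1)·C(7,5) = 7 + 84 = 91.

91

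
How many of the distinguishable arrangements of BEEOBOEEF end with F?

420

With the last slot taken by F, it remains to arrange the other 8 letters (BEEOBOEE).
Those 8 letters have B appearing twice, E appearing 4 times, and O appearing twice, giving (8)!/(4!·2!·2!) = 420.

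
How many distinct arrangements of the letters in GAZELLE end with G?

With the last slot taken by G, it remains to arrange the other 6 letters (AZELLE).
Those 6 letters have E appearing twice and L appearing twice, giving (6)!/(2!·2!) = 180.

180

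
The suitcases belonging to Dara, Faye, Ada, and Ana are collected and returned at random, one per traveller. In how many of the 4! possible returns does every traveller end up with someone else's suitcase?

9

This is the derangement count D_4: permutations of 4 items with no fixed point.
By inclusion–exclusion this is Σ_{j=0}^{4} (−1)^j C(4,j)·(4−j)!.
Computing: 24 − 24 + 12 − 4 + 1 = 9.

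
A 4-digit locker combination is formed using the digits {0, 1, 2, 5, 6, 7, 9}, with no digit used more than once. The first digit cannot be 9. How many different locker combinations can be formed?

The first digit has 7−1 = 6 choices (anything except 9).
The remaining 3 digits are filled from the other 6 symbols without repetition: 6 × 5 × 4 = 120.
Total: 6 × 120 = 720.

720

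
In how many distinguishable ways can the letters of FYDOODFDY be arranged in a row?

7560

FYDOODFDY has 9 letters with D appearing 3 times, F appearing twice, O appearing twice, and Y appearing twice.
The number of distinct arrangements is 9!/(3!·2!·2!·2!) = 362880/48 = 7560.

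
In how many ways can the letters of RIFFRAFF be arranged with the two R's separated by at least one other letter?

Total arrangements of RIFFRAFF: 8!/(4!·2!) = 840.
If the two R's are adjacent, glue them into one block, leaving 7 items to arrange: (7)!/(4!) = 210 ways.
Subtracting, 840 − 210 = 630 arrangements keep the R's apart.

630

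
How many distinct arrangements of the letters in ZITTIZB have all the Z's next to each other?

180

Treat the 2 copies of Z as a single block. The multiset to arrange is then {ZZ, B, I, I, T, T}, 6 items in all.
That gives (6)!/(2!·2!) = 180 arrangements.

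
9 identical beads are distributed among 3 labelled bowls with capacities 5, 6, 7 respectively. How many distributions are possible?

By stars and bars, unrestricted non-negative solutions to x_1+…+x_3 = 9 number C(9+2,2) = 55.
Subtract solutions that violate a single cap (substitute x_i' = x_i − (cap_i+1)): x_1 ≥ 6 gives C(5,2) = 10; x_2 ≥ 7 gives C(4,2) = 6; x_3 ≥ 8 gives C(3,2) = 3. Together 19.
No two caps can be exceeded simultaneously, so the pair terms are all 0.
By inclusion–exclusion the count is 55 − 19 + 0 = 36.

36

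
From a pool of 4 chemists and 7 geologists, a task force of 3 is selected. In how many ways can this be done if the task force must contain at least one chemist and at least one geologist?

126

Total 3-person selections from all 11: C(11,3) = 165.
Selections missing a whole group: no chemists → C(7,3) = 35; no geologists → C(4,3) = 4.
Both groups omitted at once is impossible, so 165 − 39 = 126.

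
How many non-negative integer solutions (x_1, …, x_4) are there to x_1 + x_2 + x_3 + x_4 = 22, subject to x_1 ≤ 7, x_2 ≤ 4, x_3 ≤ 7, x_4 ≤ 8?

35

By stars and bars, unrestricted non-negative solutions to x_1+…+x_4 = 22 number C(22+3,3) = 2300.
Subtract solutions that violate a single cap (substitute x_i' = x_i − (cap_i+1)): x_1 ≥ 8 gives C(17,3) = 680; x_2 ≥ 5 gives C(20,3) = 1140; x_3 ≥ 8 gives C(17,3) = 680; x_4 ≥ 9 gives C(16,3) = 560. Together 3060.
Add back pairs where two caps are both exceeded: 220 + 84 + 56 + 220 + 165 + 56 = 801.
Subtract triples: 4 + 1 + 0 + 1 = 6.
By inclusion–exclusion the count is 2300 − 3060 + 801 − 6 = 35.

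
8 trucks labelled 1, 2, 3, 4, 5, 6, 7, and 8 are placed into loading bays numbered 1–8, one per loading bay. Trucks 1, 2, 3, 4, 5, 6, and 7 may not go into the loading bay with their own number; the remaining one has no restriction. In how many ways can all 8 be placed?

16687

Let Aᵢ (for 1 ≤ i ≤ 7) be the placements that put truck i in its forbidden loading bay. Any j of these fix j positions, leaving (8−j)! ways to fill the rest, and there are C(7,j) ways to pick which j.
By inclusion–exclusion, the number of valid placements is Σ_{j=0}^{7} (−1)^j C(7,j)·(8−j)!.
Computing: 40320 − 35280 + 15120 − 4200 + 840 − 126 + 14 − 1 = 16687.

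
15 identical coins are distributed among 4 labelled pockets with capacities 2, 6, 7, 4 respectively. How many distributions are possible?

Without the upper bounds there are C(18,3) = 816 ways to split 15 among 4 pockets.
Subtract solutions that violate a single cap (substitute x_i' = x_i − (cap_i+1)): x_1 ≥ 3 gives C(15,3) = 455; x_2 ≥ 7 gives C(11,3) = 165; x_3 ≥ 8 gives C(10,3) = 120; x_4 ≥ 5 gives C(13,3) = 286. Together 1026.
Add back pairs where two caps are both exceeded: 56 + 35 + 120 + 1 + 20 + 10 = 242.
Subtract triples: 0 + 1 + 0 + 0 = 1.
By inclusion–exclusion the count is 816 − 1026 + 242 − 1 = 31.

31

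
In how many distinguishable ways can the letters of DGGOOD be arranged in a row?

90

The 6 letters of DGGOOD have repeats: D appearing twice, G appearing twice, and O appearing twice.
So there are 6! / (2!·2!·2!) = 90 distinguishable arrangements.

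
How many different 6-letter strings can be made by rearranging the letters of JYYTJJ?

60

JYYTJJ has 6 letters with J appearing 3 times and Y appearing twice.
Dividing 6! = 720 by 3!·2! = 12 for the repeated letters gives 60.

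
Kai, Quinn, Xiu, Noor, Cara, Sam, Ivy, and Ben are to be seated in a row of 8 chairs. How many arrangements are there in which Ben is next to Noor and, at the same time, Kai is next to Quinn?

Treat {Ben,Noor} as one block (2 orders) and {Kai,Quinn} as another (2 orders).
That leaves 6 units to arrange: 2 × 2 × 6! = 4 × 720 = 2880.

2880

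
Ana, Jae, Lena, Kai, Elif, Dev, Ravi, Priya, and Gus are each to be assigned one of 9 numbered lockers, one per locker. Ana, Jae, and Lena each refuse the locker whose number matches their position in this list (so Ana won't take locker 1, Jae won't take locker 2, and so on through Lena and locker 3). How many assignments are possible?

256320

Let Aᵢ (for i ∈ {1, 2, 3}) be the placements that put person i in their forbidden locker. Any j of these fix j positions, leaving (9−j)! ways to fill the rest, and there are C(3,j) ways to pick which j.
By inclusion–exclusion, the number of valid placements is Σ_{j=0}^{3} (−1)^j C(3,j)·(9−j)!.
Computing: 362880 − 120960 + 15120 − 720 = 256320.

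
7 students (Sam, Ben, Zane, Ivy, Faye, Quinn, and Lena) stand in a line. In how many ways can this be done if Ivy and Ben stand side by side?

1440

Glue Ivy and Ben into one block (2 internal orders), leaving 6 units to arrange in a row.
That gives 2 × 6! = 2 × 720 = 1440.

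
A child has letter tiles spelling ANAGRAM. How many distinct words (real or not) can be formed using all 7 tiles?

840

Letter multiplicities in ANAGRAM: A×3, G×1, M×1, N×1, R×1.
Dividing 7! = 5040 by 3! = 6 for the repeated letters gives 840.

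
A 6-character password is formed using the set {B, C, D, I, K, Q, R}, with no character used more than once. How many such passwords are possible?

This is a permutation of 6 out of 7: P(7,6) = 7!/1!.
That product is 7 × 6 × 5 × 4 × 3 × 2 = 5040.

5040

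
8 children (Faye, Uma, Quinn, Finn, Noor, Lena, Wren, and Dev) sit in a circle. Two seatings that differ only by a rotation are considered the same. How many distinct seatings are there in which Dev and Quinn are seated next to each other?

1440

Glue Dev and Quinn into a block (2 internal orders). Seating 7 units around a circle gives (6)! arrangements.
So 2 × (6)! = 2 × 720 = 1440.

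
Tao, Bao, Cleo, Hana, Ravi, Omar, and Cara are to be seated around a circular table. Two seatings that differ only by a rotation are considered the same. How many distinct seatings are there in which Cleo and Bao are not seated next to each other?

480

Without the restriction there are (6)! = 720 seatings.
Seatings with Cleo beside Bao: treat them as a block with 2 internal orders, giving 2 × (5)! = 240.
Subtracting, 720 − 240 = 480.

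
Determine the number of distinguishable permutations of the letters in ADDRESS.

1260

ADDRESS has 7 letters with D appearing twice and S appearing twice.
The number of distinct arrangements is 7!/(2!·2!) = 5040/4 = 1260.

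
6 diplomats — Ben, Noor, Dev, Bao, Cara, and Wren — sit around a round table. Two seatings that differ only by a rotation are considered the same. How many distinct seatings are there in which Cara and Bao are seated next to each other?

48

Treat {Cara, Bao} as one unit (2 internal orders) and seat the resulting 5 units around the table: (4)! circular arrangements.
So 2 × (4)! = 2 × 24 = 48.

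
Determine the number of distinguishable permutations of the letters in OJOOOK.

Letter multiplicities in OJOOOK: J×1, K×1, O×4.
So there are 6! / (4!) = 30 distinguishable arrangements.

30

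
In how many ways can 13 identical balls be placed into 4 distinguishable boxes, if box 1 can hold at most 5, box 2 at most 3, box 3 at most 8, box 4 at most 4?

By stars and bars, unrestricted non-negative solutions to x_1+…+x_4 = 13 number C(13+3,3) = 560.
Subtract solutions that violate a single cap (substitute x_i' = x_i − (cap_i+1)): x_1 ≥ 6 gives C(10,3) = 120; x_2 ≥ 4 gives C(12,3) = 220; x_3 ≥ 9 gives C(7,3) = 35; x_4 ≥ 5 gives C(11,3) = 165. Together 540.
Add back pairs where two caps are both exceeded: 20 + 0 + 10 + 1 + 35 + 0 = 66.
By inclusion–exclusion the count is 560 − 540 + 66 = 86.

86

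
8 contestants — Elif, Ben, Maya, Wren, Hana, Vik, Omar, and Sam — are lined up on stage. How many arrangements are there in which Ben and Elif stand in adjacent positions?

10080

Treat {Ben, Elif} as a single unit. There are 7 units to order, and the pair itself can be ordered 2 ways.
That gives 2 × 7! = 2 × 5040 = 10080.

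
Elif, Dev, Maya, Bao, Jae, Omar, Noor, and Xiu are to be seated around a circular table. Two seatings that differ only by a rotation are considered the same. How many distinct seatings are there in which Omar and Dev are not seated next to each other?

3600

All circular seatings of 8 people number (7)! = 5040.
Seatings with Omar beside Dev: treat them as a block with 2 internal orders, giving 2 × (6)! = 1440.
Subtracting, 5040 − 1440 = 3600.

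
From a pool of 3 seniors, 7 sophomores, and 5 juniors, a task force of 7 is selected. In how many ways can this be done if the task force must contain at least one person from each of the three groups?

With no constraint there are C(15,7) = 6435 possible selections.
Selections missing a whole group: no seniors → C(12,7) = 792; no sophomores → C(8,7) = 8; no juniors → C(10,7) = 120.
Add back selections omitting two groups (i.e. drawn from a single group): C(3,7) + C(7,7) + C(5,7) = 1.
By inclusion–exclusion: 6435 − 920 + 1 = 5516.

5516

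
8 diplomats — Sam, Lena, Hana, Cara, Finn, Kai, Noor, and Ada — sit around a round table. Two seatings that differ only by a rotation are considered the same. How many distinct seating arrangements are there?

Around a circle, 8 distinct people have 8!/8 = (7)! = 5040 rotationally distinct seatings.

5040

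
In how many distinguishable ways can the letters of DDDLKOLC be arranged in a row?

3360

Letter multiplicities in DDDLKOLC: C×1, D×3, K×1, L×2, O×1.
The number of distinct arrangements is 8!/(3!·2!) = 40320/12 = 3360.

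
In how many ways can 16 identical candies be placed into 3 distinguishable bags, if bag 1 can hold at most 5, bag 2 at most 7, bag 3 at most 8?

By stars and bars, unrestricted non-negative solutions to x_1+…+x_3 = 16 number C(16+2,2) = 153.
Subtract solutions that violate a single cap (substitute x_i' = x_i − (cap_i+1)): x_1 ≥ 6 gives C(12,2) = 66; x_2 ≥ 8 gives C(10,2) = 45; x_3 ≥ 9 gives C(9,2) = 36. Together 147.
Add back pairs where two caps are both exceeded: 6 + 3 + 0 = 9.
By inclusion–exclusion the count is 153 − 147 + 9 = 15.

15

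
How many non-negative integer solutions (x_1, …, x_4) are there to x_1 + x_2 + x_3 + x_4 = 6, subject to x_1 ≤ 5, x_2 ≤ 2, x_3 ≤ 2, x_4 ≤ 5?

By stars and bars, unrestricted non-negative solutions to x_1+…+x_4 = 6 number C(6+3,3) = 84.
Subtract solutions that violate a single cap (substitute x_i' = x_i − (cap_i+1)): x_1 ≥ 6 gives C(3,3) = 1; x_2 ≥ 3 gives C(6,3) = 20; x_3 ≥ 3 gives C(6,3) = 20; x_4 ≥ 6 gives C(3,3) = 1. Together 42.
Add back pairs where two caps are both exceeded: 0 + 0 + 0 + 1 + 0 + 0 = 1.
By inclusion–exclusion the count is 84 − 42 + 1 = 43.

43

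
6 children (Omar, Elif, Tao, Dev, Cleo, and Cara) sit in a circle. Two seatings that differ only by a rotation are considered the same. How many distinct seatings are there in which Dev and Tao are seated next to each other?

48

Glue Dev and Tao into a block (2 internal orders). Seating 5 units around a circle gives (4)! arrangements.
So 2 × (4)! = 2 × 24 = 48.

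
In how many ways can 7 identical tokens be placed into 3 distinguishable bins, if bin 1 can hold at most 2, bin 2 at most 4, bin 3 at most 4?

Ignoring the caps, the number of non-negative solutions to x_1+…+x_3 = 7 is C(9,2) = 36.
Subtract solutions that violate a single cap (substitute x_i' = x_i − (cap_i+1)): x_1 ≥ 3 gives C(6,2) = 15; x_2 ≥ 5 gives C(4,2) = 6; x_3 ≥ 5 gives C(4,2) = 6. Together 27.
No two caps can be exceeded simultaneously, so the pair terms are all 0.
By inclusion–exclusion the count is 36 − 27 + 0 = 9.

9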